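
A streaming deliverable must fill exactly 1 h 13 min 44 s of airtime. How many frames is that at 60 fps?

1 h 13 min 44 s = 4424 s.
Frames = 4424 × 60 = 265440.

265440 frames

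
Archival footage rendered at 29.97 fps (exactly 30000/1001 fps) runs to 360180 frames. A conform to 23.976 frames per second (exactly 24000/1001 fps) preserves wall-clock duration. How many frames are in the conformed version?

288144 frames

Target frames = source frames × (target rate / source rate) = 360180 × (24000/1001)/(30000/1001) = 360180 × 4/5 = 288144.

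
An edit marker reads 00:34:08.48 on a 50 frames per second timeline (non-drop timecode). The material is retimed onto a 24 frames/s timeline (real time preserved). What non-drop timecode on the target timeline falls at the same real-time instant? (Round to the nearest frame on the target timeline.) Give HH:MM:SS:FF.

00:34:08:23

Source frame index: (0×3600 + 34×60 + 8) × 50 + 48 = 102448.
Real time: 102448 / (50) = 51224/25 s.
Target frame: (51224/25) × (24) = 1229376/25 ≈ 49175.040 → 49175.
At 24 labels/s: frame 49175 → 00:34:08:23.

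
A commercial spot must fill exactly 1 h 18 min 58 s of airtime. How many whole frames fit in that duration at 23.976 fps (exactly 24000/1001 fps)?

1 h 18 min 58 s = 4738 s.
Frames = 4738 × 24000/1001 = 113712000/1001 ≈ 113598.4016.
Complete frames: 113598.

113598 frames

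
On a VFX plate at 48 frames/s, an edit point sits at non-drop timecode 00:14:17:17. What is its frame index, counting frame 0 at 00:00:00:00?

41153

Total seconds to the label: (0 × 3600 + 14 × 60 + 17) = 857.
Frame index = 857 × 48 + 17 = 41153.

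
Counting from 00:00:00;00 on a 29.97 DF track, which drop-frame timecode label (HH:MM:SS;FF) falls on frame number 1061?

00:00:35;11

Each 10-minute DF block holds 10 × 60 × 30 − 9 × 2 = 17982 frames. 1061 ÷ 17982 → 0 full blocks, remainder 1061.
Within the partial block the first minute is 1800 frames and each further minute 1798, so 0 further minute boundaries passed. Total skipped labels = 18 × 0 + 2 × 0 = 0.
Non-drop label index = 1061 + 0 = 1061; at 30 labels/s that is 00:00:35:11, i.e. DF 00:00:35;11.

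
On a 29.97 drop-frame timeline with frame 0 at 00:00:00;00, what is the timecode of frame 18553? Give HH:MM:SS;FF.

Ten DF minutes hold 17982 frames, so frame 18553 lies in block 1 (frames 17982–35963) with 571 frames into that block.
The block's first minute is 1800 frames and the rest 1798 each; 571 frames reaches minute 0, so 1 × 18 + 0 × 2 = 18 labels have been skipped so far.
Adding those back, label number 18553 + 18 = 18571 at 30 labels/s is 619 s + 1 f = 0 h 10 min 19 s frame 1, i.e. 00:10:19;01.

00:10:19;01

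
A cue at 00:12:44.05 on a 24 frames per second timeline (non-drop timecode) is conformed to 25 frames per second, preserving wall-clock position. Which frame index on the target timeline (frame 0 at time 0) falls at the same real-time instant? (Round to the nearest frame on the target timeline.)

frame 19105

Source frame index: (0×3600 + 12×60 + 44) × 24 + 5 = 18341.
Real time: 18341 / (24) = 18341/24 s.
Target frame: (18341/24) × (25) = 458525/24 ≈ 19105.208 → 19105.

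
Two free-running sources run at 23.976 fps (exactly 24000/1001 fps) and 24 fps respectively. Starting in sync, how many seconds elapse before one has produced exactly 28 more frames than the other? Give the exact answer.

The gap grows by |24 − 24000/1001| = 24/1001 frames per second.
Time for a 28-frame gap: 28 ÷ (24/1001) = 7007/6 s.

7007/6 seconds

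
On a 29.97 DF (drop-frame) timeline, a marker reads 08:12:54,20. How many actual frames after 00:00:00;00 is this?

As if non-drop at 30 labels/s: (8 × 3600 + 12 × 60 + 54) × 30 + 20 = 887240.
Minute boundaries passed: 492; those not divisible by 10: 492 − 49 = 443; dropped labels = 2 × 443 = 886.
Actual frame index = 887240 − 886 = 886354.

886354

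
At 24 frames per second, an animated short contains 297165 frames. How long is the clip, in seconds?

12381.875 seconds

Running time = 297165 / (24) = 12381.875 s.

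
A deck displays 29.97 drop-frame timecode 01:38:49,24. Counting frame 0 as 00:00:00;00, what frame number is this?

Complete 10-minute blocks: 9, each 17982 frames → 161838.
Remaining 8 whole minutes in the current block: 1800 + 7 × 1798 = 14386 frames.
Within the current minute: 49 × 30 + 24 − 2 = 1492 (labels ;00/;01 skipped at this minute). Total = 161838 + 14386 + 1492 = 177716.

177716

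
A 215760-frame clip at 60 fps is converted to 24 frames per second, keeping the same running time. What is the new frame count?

Target frames = source frames × (target rate / source rate) = 215760 × (24)/(60) = 215760 × 2/5 = 86304.

86304 frames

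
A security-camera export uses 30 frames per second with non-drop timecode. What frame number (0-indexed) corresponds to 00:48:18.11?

86951

Total seconds to the label: (0 × 3600 + 48 × 60 + 18) = 2898.
Frame index = 2898 × 30 + 11 = 86951.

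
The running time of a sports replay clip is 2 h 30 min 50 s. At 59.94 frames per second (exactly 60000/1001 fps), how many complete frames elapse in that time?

542457 frames

2 h 30 min 50 s = 9050 s.
Frames = 9050 × 60000/1001 = 543000000/1001 ≈ 542457.5425.
Complete frames: 542457.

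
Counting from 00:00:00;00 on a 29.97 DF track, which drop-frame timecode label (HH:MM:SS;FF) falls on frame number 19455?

Ten DF minutes hold 17982 frames, so frame 19455 lies in block 1 (frames 17982–35963) with 1473 frames into that block.
The block's first minute is 1800 frames and the rest 1798 each; 1473 frames reaches minute 0, so 1 × 18 + 0 × 2 = 18 labels have been skipped so far.
Adding those back, label number 19455 + 18 = 19473 at 30 labels/s is 649 s + 3 f = 0 h 10 min 49 s frame 3, i.e. 00:10:49;03.

00:10:49;03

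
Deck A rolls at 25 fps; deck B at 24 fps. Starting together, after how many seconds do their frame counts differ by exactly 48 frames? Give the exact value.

48 seconds

The gap grows by |24 − 25| = 1 frame per second.
Time for a 48-frame gap: 48 ÷ (1) = 48 s.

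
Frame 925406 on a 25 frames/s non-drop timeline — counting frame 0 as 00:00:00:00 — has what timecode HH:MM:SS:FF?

10:16:56:06

925406 ÷ 25 = 37016 full seconds, remainder 6 frames.
37016 s = 10 h 16 min 56 s.
Timecode: 10:16:56:06.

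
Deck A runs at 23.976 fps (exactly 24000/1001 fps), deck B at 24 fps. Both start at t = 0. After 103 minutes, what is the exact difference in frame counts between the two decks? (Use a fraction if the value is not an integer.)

148320/1001 frames

103 min = 6180 s.
A emits 24000/1001 × 6180 = 148320000/1001 frames; B emits 24 × 6180 = 148320.
Difference = 148320/1001 frames (≈ 148.1718); B is ahead of A.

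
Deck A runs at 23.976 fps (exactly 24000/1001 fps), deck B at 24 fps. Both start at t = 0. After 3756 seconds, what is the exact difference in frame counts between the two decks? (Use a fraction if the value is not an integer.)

90144/1001 frames

A emits 24000/1001 × 3756 = 90144000/1001 frames; B emits 24 × 3756 = 90144.
Difference = 90144/1001 frames (≈ 90.0539); B is ahead of A.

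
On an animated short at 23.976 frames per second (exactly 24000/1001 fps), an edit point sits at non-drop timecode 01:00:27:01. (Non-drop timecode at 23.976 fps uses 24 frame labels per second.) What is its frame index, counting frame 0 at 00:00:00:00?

frame 87049

Total seconds to the label: (1 × 3600 + 0 × 60 + 27) = 3627.
Frame index = 3627 × 24 + 1 = 87049.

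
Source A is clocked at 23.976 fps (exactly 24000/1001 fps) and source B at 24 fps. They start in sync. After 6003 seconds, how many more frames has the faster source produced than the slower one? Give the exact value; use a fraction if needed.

A emits 24000/1001 × 6003 = 144072000/1001 frames; B emits 24 × 6003 = 144072.
Difference = 144072/1001 frames (≈ 143.9281); B is ahead of A.

144072/1001 frames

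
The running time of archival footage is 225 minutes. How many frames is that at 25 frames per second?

225 min = 13500 s.
Frames = 13500 × 25 = 337500.

337500 frames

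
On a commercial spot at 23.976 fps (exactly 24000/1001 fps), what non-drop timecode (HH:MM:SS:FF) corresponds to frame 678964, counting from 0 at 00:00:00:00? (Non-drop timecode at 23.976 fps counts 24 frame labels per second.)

07:51:30:04

678964 ÷ 24 = 28290 full seconds, remainder 4 frames.
28290 s = 7 h 51 min 30 s.
Timecode: 07:51:30:04.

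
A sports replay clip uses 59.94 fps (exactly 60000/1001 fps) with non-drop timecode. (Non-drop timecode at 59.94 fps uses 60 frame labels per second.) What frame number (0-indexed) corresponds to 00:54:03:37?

Total seconds to the label: (0 × 3600 + 54 × 60 + 3) = 3243.
Frame index = 3243 × 60 + 37 = 194617.

194617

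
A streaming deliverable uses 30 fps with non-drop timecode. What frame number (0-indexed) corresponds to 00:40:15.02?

Total seconds to the label: (0 × 3600 + 40 × 60 + 15) = 2415.
Frame index = 2415 × 30 + 2 = 72452.

72452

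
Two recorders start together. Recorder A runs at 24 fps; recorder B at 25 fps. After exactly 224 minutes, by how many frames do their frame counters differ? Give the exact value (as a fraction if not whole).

224 min = 13440 s.
A emits 24 × 13440 = 322560 frames; B emits 25 × 13440 = 336000.
Difference = 13440 frames; B is ahead of A.

13440 frames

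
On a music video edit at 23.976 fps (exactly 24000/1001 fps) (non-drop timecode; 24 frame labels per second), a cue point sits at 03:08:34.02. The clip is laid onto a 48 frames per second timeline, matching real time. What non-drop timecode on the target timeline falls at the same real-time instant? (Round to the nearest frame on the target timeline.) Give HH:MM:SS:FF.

Source frame index: (3×3600 + 8×60 + 34) × 24 + 2 = 271538.
Real time: 271538 / (24000/1001) = 135904769/12000 s.
Target frame: (135904769/12000) × (48) = 135904769/250 ≈ 543619.076 → 543619.
At 48 labels/s: frame 543619 → 03:08:45:19.

03:08:45:19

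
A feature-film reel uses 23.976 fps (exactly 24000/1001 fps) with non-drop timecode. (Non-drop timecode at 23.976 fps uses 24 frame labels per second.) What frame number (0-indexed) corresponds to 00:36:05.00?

51960

Total seconds to the label: (0 × 3600 + 36 × 60 + 5) = 2165.
Frame index = 2165 × 24 + 0 = 51960.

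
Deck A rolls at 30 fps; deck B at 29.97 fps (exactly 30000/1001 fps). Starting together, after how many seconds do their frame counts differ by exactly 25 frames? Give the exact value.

5005/6 seconds

The gap grows by |30000/1001 − 30| = 30/1001 frames per second.
Time for a 25-frame gap: 25 ÷ (30/1001) = 5005/6 s.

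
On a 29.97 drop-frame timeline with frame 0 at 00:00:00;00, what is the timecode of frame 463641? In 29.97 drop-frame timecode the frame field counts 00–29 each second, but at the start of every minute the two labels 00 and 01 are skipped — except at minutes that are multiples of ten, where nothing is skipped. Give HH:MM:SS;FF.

Ten DF minutes hold 17982 frames, so frame 463641 lies in block 25 (frames 449550–467531) with 14091 frames into that block.
The block's first minute is 1800 frames and the rest 1798 each; 14091 frames reaches minute 7, so 25 × 18 + 7 × 2 = 464 labels have been skipped so far.
Adding those back, label number 463641 + 464 = 464105 at 30 labels/s is 15470 s + 5 f = 4 h 17 min 50 s frame 5, i.e. 04:17:50;05.

04:17:50;05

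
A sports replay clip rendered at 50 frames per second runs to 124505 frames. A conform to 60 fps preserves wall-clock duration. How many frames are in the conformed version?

Target frames = source frames × (target rate / source rate) = 124505 × (60)/(50) = 124505 × 6/5 = 149406.

149406 frames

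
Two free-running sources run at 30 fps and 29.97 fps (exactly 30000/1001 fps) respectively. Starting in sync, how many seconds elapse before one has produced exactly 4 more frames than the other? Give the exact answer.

The gap grows by |30000/1001 − 30| = 30/1001 frames per second.
Time for a 4-frame gap: 4 ÷ (30/1001) = 2002/15 s.

2002/15 seconds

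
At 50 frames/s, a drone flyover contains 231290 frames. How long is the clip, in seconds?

4625.8 seconds

Running time = 231290 / (50) = 4625.8 s.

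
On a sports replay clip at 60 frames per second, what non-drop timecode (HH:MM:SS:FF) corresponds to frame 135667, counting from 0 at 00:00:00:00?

135667 ÷ 60 = 2261 full seconds, remainder 7 frames.
2261 s = 0 h 37 min 41 s.
Timecode: 00:37:41:07.

00:37:41:07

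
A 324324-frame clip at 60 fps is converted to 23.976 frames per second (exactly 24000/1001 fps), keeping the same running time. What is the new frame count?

Target frames = source frames × (target rate / source rate) = 324324 × (24000/1001)/(60) = 324324 × 400/1001 = 129600.

129600 frames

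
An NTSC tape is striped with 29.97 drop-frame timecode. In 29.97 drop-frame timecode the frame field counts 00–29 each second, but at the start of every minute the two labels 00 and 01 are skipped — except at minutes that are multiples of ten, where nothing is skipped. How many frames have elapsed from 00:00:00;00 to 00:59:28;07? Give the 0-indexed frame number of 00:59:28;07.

106939

Complete 10-minute blocks: 5, each 17982 frames → 89910.
Remaining 9 whole minutes in the current block: 1800 + 8 × 1798 = 16184 frames.
Within the current minute: 28 × 30 + 7 − 2 = 845 (labels ;00/;01 skipped at this minute). Total = 89910 + 16184 + 845 = 106939.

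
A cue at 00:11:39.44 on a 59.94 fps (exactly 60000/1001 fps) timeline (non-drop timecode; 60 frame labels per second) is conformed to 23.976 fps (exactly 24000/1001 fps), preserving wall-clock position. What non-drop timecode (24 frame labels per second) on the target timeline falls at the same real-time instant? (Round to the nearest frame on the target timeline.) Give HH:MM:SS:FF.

Source frame index: (0×3600 + 11×60 + 39) × 60 + 44 = 41984.
Real time: 41984 / (60000/1001) = 1313312/1875 s.
Target frame: (1313312/1875) × (24000/1001) = 83968/5 ≈ 16793.600 → 16794.
At 24 labels/s: frame 16794 → 00:11:39:18.

00:11:39:18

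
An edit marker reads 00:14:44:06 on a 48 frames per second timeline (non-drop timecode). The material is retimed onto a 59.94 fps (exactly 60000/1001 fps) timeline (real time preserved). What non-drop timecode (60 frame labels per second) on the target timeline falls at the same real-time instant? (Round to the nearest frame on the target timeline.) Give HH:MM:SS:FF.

00:14:43:15

Source frame index: (0×3600 + 14×60 + 44) × 48 + 6 = 42438.
Real time: 42438 / (48) = 7073/8 s.
Target frame: (7073/8) × (60000/1001) = 4822500/91 ≈ 52994.505 → 52995.
At 60 labels/s: frame 52995 → 00:14:43:15.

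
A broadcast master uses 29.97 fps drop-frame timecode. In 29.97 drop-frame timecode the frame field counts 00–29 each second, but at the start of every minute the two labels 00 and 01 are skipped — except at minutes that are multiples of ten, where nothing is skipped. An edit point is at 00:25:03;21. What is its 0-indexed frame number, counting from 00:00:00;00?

Complete 10-minute blocks: 2, each 17982 frames → 35964.
Remaining 5 whole minutes in the current block: 1800 + 4 × 1798 = 8992 frames.
Within the current minute: 3 × 30 + 21 − 2 = 109 (labels ;00/;01 skipped at this minute). Total = 35964 + 8992 + 109 = 45065.

45065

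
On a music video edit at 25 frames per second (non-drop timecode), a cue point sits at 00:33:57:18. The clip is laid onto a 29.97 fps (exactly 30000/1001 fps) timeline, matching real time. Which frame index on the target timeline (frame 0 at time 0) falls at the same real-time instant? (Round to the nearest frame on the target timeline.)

frame 61071

Source frame index: (0×3600 + 33×60 + 57) × 25 + 18 = 50943.
Real time: 50943 / (25) = 50943/25 s.
Target frame: (50943/25) × (30000/1001) = 61131600/1001 ≈ 61070.529 → 61071.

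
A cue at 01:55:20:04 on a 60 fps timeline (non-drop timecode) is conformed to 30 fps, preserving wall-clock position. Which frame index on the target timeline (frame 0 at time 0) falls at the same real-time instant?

Source frame index: (1×3600 + 55×60 + 20) × 60 + 4 = 415204.
Real time: 415204 / (60) = 103801/15 s.
Target frame: (103801/15) × (30) = 207602.

frame 207602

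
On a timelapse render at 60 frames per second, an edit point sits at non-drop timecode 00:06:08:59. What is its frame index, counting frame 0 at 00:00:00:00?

Total seconds to the label: (0 × 3600 + 6 × 60 + 8) = 368.
Frame index = 368 × 60 + 59 = 22139.

22139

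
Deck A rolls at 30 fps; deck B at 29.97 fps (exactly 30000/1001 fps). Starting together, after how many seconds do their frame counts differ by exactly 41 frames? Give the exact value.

41041/30 seconds

The gap grows by |30000/1001 − 30| = 30/1001 frames per second.
Time for a 41-frame gap: 41 ÷ (30/1001) = 41041/30 s.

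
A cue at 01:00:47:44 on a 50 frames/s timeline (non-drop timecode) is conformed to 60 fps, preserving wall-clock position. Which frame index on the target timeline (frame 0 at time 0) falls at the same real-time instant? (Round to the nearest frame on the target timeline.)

Source frame index: (1×3600 + 0×60 + 47) × 50 + 44 = 182394.
Real time: 182394 / (50) = 91197/25 s.
Target frame: (91197/25) × (60) = 1094364/5 ≈ 218872.800 → 218873.

frame 218873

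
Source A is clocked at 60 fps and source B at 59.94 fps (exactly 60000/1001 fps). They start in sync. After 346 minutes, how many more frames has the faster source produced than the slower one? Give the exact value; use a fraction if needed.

346 min = 20760 s.
A emits 60 × 20760 = 1245600 frames; B emits 60000/1001 × 20760 = 1245600000/1001.
Difference = 1245600/1001 frames (≈ 1244.3556); B is behind A.

1245600/1001 frames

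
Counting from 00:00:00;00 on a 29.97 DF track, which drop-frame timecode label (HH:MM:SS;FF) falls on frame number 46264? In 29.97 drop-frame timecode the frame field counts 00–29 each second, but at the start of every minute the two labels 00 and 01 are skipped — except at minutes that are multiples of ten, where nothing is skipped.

00:25:43;20

Each 10-minute DF block holds 10 × 60 × 30 − 9 × 2 = 17982 frames. 46264 ÷ 17982 → 2 full blocks, remainder 10300.
Within the partial block the first minute is 1800 frames and each further minute 1798, so 5 further minute boundaries passed. Total skipped labels = 18 × 2 + 2 × 5 = 46.
Non-drop label index = 46264 + 46 = 46310; at 30 labels/s that is 00:25:43:20, i.e. DF 00:25:43;20.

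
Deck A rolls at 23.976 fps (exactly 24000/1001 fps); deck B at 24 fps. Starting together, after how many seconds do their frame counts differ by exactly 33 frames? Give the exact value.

The gap grows by |24 − 24000/1001| = 24/1001 frames per second.
Time for a 33-frame gap: 33 ÷ (24/1001) = 1376.375 s.

1376.375 seconds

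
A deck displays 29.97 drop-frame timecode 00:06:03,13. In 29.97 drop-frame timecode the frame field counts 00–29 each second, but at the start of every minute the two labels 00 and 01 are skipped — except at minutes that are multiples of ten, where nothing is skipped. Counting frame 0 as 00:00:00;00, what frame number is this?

As if non-drop at 30 labels/s: (0 × 3600 + 6 × 60 + 3) × 30 + 13 = 10903.
Minute boundaries passed: 6; those not divisible by 10: 6 − 0 = 6; dropped labels = 2 × 6 = 12.
Actual frame index = 10903 − 12 = 10891.

10891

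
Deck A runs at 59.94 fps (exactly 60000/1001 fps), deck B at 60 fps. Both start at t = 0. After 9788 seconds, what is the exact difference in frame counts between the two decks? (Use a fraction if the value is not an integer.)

A emits 60000/1001 × 9788 = 587280000/1001 frames; B emits 60 × 9788 = 587280.
Difference = 587280/1001 frames (≈ 586.6933); B is ahead of A.

587280/1001 frames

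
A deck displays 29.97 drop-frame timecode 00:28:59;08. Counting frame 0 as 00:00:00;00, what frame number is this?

52126

Complete 10-minute blocks: 2, each 17982 frames → 35964.
Remaining 8 whole minutes in the current block: 1800 + 7 × 1798 = 14386 frames.
Within the current minute: 59 × 30 + 8 − 2 = 1776 (labels ;00/;01 skipped at this minute). Total = 35964 + 14386 + 1776 = 52126.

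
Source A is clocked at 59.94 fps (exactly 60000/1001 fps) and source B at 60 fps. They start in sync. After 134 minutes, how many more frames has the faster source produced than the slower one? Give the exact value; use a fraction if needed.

482400/1001 frames

134 min = 8040 s.
A emits 60000/1001 × 8040 = 482400000/1001 frames; B emits 60 × 8040 = 482400.
Difference = 482400/1001 frames (≈ 481.9181); B is ahead of A.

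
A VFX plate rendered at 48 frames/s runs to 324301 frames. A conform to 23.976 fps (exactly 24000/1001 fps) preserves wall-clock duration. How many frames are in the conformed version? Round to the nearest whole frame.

161989 frames

Frames at target rate = 324301 × (24000/1001) / (48) = 162150500/1001 ≈ 161988.511.
Nearest whole frame: 161989.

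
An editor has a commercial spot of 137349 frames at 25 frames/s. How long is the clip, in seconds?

5493.96 seconds

Running time = 137349 / (25) = 5493.96 s.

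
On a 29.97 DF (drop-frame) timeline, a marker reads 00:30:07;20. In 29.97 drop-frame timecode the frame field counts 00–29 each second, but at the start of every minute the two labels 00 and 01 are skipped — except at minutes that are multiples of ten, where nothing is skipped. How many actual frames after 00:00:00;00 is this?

54176

Complete 10-minute blocks: 3, each 17982 frames → 53946.
Remaining 0 whole minutes in the current block: 0 frames.
Within the current minute: 7 × 30 + 20 = 230. Total = 53946 + 0 + 230 = 54176.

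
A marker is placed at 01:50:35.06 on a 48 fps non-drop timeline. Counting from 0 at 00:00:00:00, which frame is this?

Total seconds to the label: (1 × 3600 + 50 × 60 + 35) = 6635.
Frame index = 6635 × 48 + 6 = 318486.

318486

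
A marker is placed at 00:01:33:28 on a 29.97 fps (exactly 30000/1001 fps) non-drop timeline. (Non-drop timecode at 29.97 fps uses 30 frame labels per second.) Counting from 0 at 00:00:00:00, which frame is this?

Total seconds to the label: (0 × 3600 + 1 × 60 + 33) = 93.
Frame index = 93 × 30 + 28 = 2818.

2818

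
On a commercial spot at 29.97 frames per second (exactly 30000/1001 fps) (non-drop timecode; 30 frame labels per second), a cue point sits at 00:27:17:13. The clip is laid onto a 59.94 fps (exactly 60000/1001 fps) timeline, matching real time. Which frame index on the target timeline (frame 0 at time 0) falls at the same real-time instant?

Source frame index: (0×3600 + 27×60 + 17) × 30 + 13 = 49123.
Real time: 49123 / (30000/1001) = 49172123/30000 s.
Target frame: (49172123/30000) × (60000/1001) = 98246.

frame 98246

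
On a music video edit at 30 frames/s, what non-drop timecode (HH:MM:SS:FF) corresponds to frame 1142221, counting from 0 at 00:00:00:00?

1142221 ÷ 30 = 38074 full seconds, remainder 1 frame.
38074 s = 10 h 34 min 34 s.
Timecode: 10:34:34:01.

10:34:34:01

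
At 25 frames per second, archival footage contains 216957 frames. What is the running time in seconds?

Running time = 216957 / (25) = 8678.28 s.

8678.28 seconds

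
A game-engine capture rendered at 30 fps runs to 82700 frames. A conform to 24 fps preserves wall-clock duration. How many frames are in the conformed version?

Target frames = source frames × (target rate / source rate) = 82700 × (24)/(30) = 82700 × 4/5 = 66160.

66160 frames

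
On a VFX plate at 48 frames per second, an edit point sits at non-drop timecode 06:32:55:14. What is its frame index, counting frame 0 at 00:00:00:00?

1131614

Total seconds to the label: (6 × 3600 + 32 × 60 + 55) = 23575.
Frame index = 23575 × 48 + 14 = 1131614.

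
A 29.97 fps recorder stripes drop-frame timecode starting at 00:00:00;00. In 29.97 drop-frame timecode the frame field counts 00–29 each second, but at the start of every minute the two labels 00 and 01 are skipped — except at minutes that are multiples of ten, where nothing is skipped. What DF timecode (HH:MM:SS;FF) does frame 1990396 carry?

18:26:52;28

Each 10-minute DF block holds 10 × 60 × 30 − 9 × 2 = 17982 frames. 1990396 ÷ 17982 → 110 full blocks, remainder 12376.
Within the partial block the first minute is 1800 frames and each further minute 1798, so 6 further minute boundaries passed. Total skipped labels = 18 × 110 + 2 × 6 = 1992.
Non-drop label index = 1990396 + 1992 = 1992388; at 30 labels/s that is 18:26:52:28, i.e. DF 18:26:52;28.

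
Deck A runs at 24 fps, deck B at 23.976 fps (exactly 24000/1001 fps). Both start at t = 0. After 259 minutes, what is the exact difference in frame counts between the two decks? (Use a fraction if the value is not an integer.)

259 min = 15540 s.
A emits 24 × 15540 = 372960 frames; B emits 24000/1001 × 15540 = 53280000/143.
Difference = 53280/143 frames (≈ 372.5874); B is behind A.

53280/143 frames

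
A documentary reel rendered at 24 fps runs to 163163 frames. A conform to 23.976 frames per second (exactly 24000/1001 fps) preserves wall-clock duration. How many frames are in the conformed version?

Target frames = source frames × (target rate / source rate) = 163163 × (24000/1001)/(24) = 163163 × 1000/1001 = 163000.

163000 frames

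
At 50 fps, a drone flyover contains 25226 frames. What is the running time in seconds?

504.52 seconds

Running time = 25226 / (50) = 504.52 s.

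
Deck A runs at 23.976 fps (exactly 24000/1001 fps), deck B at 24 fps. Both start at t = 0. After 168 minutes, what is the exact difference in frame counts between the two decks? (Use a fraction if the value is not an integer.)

168 min = 10080 s.
A emits 24000/1001 × 10080 = 34560000/143 frames; B emits 24 × 10080 = 241920.
Difference = 34560/143 frames (≈ 241.6783); B is ahead of A.

34560/143 frames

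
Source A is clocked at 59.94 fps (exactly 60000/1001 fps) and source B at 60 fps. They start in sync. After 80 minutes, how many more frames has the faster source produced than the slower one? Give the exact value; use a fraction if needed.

288000/1001 frames

80 min = 4800 s.
A emits 60000/1001 × 4800 = 288000000/1001 frames; B emits 60 × 4800 = 288000.
Difference = 288000/1001 frames (≈ 287.7123); B is ahead of A.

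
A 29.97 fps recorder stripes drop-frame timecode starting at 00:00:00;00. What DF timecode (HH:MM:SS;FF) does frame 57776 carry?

Ten DF minutes hold 17982 frames, so frame 57776 lies in block 3 (frames 53946–71927) with 3830 frames into that block.
The block's first minute is 1800 frames and the rest 1798 each; 3830 frames reaches minute 2, so 3 × 18 + 2 × 2 = 58 labels have been skipped so far.
Adding those back, label number 57776 + 58 = 57834 at 30 labels/s is 1927 s + 24 f = 0 h 32 min 7 s frame 24, i.e. 00:32:07;24.

00:32:07;24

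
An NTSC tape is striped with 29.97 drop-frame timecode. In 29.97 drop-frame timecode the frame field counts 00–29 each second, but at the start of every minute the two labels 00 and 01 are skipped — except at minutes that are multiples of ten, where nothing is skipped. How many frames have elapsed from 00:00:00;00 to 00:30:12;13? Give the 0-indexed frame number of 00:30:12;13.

Complete 10-minute blocks: 3, each 17982 frames → 53946.
Remaining 0 whole minutes in the current block: 0 frames.
Within the current minute: 12 × 30 + 13 = 373. Total = 53946 + 0 + 373 = 54319.

54319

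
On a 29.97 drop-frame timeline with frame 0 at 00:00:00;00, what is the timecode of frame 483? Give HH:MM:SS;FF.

00:00:16;03

Each 10-minute DF block holds 10 × 60 × 30 − 9 × 2 = 17982 frames. 483 ÷ 17982 → 0 full blocks, remainder 483.
Within the partial block the first minute is 1800 frames and each further minute 1798, so 0 further minute boundaries passed. Total skipped labels = 18 × 0 + 2 × 0 = 0.
Non-drop label index = 483 + 0 = 483; at 30 labels/s that is 00:00:16:03, i.e. DF 00:00:16;03.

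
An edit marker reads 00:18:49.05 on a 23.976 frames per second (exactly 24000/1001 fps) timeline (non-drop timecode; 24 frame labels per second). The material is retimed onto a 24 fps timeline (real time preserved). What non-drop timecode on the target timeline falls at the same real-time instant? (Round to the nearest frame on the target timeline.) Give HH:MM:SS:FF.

Source frame index: (0×3600 + 18×60 + 49) × 24 + 5 = 27101.
Real time: 27101 / (24000/1001) = 27128101/24000 s.
Target frame: (27128101/24000) × (24) = 27128101/1000 ≈ 27128.101 → 27128.
At 24 labels/s: frame 27128 → 00:18:50:08.

00:18:50:08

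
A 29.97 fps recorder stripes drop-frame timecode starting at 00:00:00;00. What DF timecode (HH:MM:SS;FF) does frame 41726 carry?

Each 10-minute DF block holds 10 × 60 × 30 − 9 × 2 = 17982 frames. 41726 ÷ 17982 → 2 full blocks, remainder 5762.
Within the partial block the first minute is 1800 frames and each further minute 1798, so 3 further minute boundaries passed. Total skipped labels = 18 × 2 + 2 × 3 = 42.
Non-drop label index = 41726 + 42 = 41768; at 30 labels/s that is 00:23:12:08, i.e. DF 00:23:12;08.

00:23:12;08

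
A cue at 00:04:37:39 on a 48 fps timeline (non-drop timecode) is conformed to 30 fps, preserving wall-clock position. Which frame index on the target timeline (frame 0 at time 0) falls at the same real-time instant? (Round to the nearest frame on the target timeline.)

frame 8334

Source frame index: (0×3600 + 4×60 + 37) × 48 + 39 = 13335.
Real time: 13335 / (48) = 4445/16 s.
Target frame: (4445/16) × (30) = 66675/8 ≈ 8334.375 → 8334.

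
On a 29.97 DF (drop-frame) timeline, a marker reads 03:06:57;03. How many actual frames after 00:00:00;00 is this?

336177

Complete 10-minute blocks: 18, each 17982 frames → 323676.
Remaining 6 whole minutes in the current block: 1800 + 5 × 1798 = 10790 frames.
Within the current minute: 57 × 30 + 3 − 2 = 1711 (labels ;00/;01 skipped at this minute). Total = 323676 + 10790 + 1711 = 336177.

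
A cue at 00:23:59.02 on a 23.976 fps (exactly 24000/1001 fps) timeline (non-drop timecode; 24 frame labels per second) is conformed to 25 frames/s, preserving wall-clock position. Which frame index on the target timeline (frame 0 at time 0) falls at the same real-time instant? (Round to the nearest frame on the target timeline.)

Source frame index: (0×3600 + 23×60 + 59) × 24 + 2 = 34538.
Real time: 34538 / (24000/1001) = 17286269/12000 s.
Target frame: (17286269/12000) × (25) = 17286269/480 ≈ 36013.060 → 36013.

frame 36013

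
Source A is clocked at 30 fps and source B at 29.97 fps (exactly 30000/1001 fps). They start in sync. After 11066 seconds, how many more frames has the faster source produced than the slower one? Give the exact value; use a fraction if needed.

A emits 30 × 11066 = 331980 frames; B emits 30000/1001 × 11066 = 30180000/91.
Difference = 30180/91 frames (≈ 331.6484); B is behind A.

30180/91 frames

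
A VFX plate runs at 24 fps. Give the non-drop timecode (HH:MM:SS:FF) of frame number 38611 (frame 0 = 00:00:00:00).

38611 ÷ 24 = 1608 full seconds, remainder 19 frames.
1608 s = 0 h 26 min 48 s.
Timecode: 00:26:48:19.

00:26:48:19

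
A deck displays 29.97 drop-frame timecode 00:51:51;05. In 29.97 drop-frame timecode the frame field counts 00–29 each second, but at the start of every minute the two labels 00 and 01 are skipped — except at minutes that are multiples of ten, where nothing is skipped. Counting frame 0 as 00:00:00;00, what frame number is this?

Complete 10-minute blocks: 5, each 17982 frames → 89910.
Remaining 1 whole minute in the current block: 1800 + 0 × 1798 = 1800 frames.
Within the current minute: 51 × 30 + 5 − 2 = 1533 (labels ;00/;01 skipped at this minute). Total = 89910 + 1800 + 1533 = 93243.

93243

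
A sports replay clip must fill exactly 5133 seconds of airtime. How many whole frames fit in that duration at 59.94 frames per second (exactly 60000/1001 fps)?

307672 frames

Frames = 5133 × 60000/1001 = 307980000/1001 ≈ 307672.3277.
Complete frames: 307672.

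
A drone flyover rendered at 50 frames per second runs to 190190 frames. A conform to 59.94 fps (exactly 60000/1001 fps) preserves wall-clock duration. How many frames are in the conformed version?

228000 frames

Target frames = source frames × (target rate / source rate) = 190190 × (60000/1001)/(50) = 190190 × 1200/1001 = 228000.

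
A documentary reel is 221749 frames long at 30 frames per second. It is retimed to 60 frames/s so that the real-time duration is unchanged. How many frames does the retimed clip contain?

443498 frames

Frames at target rate = 221749 × (60) / (30) = 443498.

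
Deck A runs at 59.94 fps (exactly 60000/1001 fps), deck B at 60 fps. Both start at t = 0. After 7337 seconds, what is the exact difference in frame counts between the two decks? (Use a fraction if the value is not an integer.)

A emits 60000/1001 × 7337 = 40020000/91 frames; B emits 60 × 7337 = 440220.
Difference = 40020/91 frames (≈ 439.7802); B is ahead of A.

40020/91 frames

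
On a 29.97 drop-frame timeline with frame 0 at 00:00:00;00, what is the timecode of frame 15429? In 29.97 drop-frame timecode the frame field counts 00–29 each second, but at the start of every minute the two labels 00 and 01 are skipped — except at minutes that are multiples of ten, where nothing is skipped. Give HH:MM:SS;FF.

Ten DF minutes hold 17982 frames, so frame 15429 lies in block 0 (frames 0–17981) with 15429 frames into that block.
The block's first minute is 1800 frames and the rest 1798 each; 15429 frames reaches minute 8, so 0 × 18 + 8 × 2 = 16 labels have been skipped so far.
Adding those back, label number 15429 + 16 = 15445 at 30 labels/s is 514 s + 25 f = 0 h 8 min 34 s frame 25, i.e. 00:08:34;25.

00:08:34;25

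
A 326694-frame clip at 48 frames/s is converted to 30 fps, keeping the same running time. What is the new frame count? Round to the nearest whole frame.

204184 frames

Frames at target rate = 326694 × (30) / (48) = 816735/4 ≈ 204183.750.
Nearest whole frame: 204184.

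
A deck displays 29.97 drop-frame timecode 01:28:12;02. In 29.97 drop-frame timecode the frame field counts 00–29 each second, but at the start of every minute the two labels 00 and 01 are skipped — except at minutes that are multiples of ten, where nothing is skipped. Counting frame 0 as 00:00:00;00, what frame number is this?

Complete 10-minute blocks: 8, each 17982 frames → 143856.
Remaining 8 whole minutes in the current block: 1800 + 7 × 1798 = 14386 frames.
Within the current minute: 12 × 30 + 2 − 2 = 360 (labels ;00/;01 skipped at this minute). Total = 143856 + 14386 + 360 = 158602.

158602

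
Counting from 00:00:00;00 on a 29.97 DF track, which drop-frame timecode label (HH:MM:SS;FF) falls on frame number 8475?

Each 10-minute DF block holds 10 × 60 × 30 − 9 × 2 = 17982 frames. 8475 ÷ 17982 → 0 full blocks, remainder 8475.
Within the partial block the first minute is 1800 frames and each further minute 1798, so 4 further minute boundaries passed. Total skipped labels = 18 × 0 + 2 × 4 = 8.
Non-drop label index = 8475 + 8 = 8483; at 30 labels/s that is 00:04:42:23, i.e. DF 00:04:42;23.

00:04:42;23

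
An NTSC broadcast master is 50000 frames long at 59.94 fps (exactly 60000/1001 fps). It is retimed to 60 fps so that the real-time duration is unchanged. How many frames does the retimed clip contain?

50050 frames

Target frames = source frames × (target rate / source rate) = 50000 × (60)/(60000/1001) = 50000 × 1001/1000 = 50050.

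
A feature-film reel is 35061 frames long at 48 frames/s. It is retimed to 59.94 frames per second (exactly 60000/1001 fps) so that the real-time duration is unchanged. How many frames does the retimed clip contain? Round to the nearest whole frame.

Frames at target rate = 35061 × (60000/1001) / (48) = 3371250/77 ≈ 43782.468.
Nearest whole frame: 43782.

43782 frames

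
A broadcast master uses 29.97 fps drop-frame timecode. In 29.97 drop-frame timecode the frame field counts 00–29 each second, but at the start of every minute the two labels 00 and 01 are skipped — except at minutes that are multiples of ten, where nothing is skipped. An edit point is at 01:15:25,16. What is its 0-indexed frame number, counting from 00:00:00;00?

135630

Complete 10-minute blocks: 7, each 17982 frames → 125874.
Remaining 5 whole minutes in the current block: 1800 + 4 × 1798 = 8992 frames.
Within the current minute: 25 × 30 + 16 − 2 = 764 (labels ;00/;01 skipped at this minute). Total = 125874 + 8992 + 764 = 135630.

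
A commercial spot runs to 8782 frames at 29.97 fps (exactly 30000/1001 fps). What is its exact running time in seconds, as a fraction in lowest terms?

4395391/15000 seconds

Running time = 8782 ÷ (30000/1001) = 8782 × 1001/30000 = 4395391/15000 s.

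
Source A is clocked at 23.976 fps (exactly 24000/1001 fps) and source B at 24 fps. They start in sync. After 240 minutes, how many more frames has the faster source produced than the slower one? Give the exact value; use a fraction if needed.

240 min = 14400 s.
A emits 24000/1001 × 14400 = 345600000/1001 frames; B emits 24 × 14400 = 345600.
Difference = 345600/1001 frames (≈ 345.2547); B is ahead of A.

345600/1001 frames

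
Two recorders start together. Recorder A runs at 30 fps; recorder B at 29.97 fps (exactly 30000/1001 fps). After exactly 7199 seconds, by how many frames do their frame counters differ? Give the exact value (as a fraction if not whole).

A emits 30 × 7199 = 215970 frames; B emits 30000/1001 × 7199 = 215970000/1001.
Difference = 215970/1001 frames (≈ 215.7542); B is behind A.

215970/1001 frames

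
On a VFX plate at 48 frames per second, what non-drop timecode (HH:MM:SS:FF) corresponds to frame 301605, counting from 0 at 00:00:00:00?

01:44:43:21

301605 ÷ 48 = 6283 full seconds, remainder 21 frames.
6283 s = 1 h 44 min 43 s.
Timecode: 01:44:43:21.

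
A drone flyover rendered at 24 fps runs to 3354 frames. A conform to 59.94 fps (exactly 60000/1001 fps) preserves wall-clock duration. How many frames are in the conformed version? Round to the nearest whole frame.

8377 frames

Frames at target rate = 3354 × (60000/1001) / (24) = 645000/77 ≈ 8376.623.
Nearest whole frame: 8377.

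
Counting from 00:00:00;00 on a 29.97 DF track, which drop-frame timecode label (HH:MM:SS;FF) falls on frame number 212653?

Each 10-minute DF block holds 10 × 60 × 30 − 9 × 2 = 17982 frames. 212653 ÷ 17982 → 11 full blocks, remainder 14851.
Within the partial block the first minute is 1800 frames and each further minute 1798, so 8 further minute boundaries passed. Total skipped labels = 18 × 11 + 2 × 8 = 214.
Non-drop label index = 212653 + 214 = 212867; at 30 labels/s that is 01:58:15:17, i.e. DF 01:58:15;17.

01:58:15;17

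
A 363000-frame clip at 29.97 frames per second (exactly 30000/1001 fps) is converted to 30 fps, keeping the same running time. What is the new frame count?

Target frames = source frames × (target rate / source rate) = 363000 × (30)/(30000/1001) = 363000 × 1001/1000 = 363363.

363363 frames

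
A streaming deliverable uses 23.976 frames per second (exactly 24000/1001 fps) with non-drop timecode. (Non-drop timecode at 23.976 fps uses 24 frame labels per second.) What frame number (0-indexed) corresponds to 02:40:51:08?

Total seconds to the label: (2 × 3600 + 40 × 60 + 51) = 9651.
Frame index = 9651 × 24 + 8 = 231632.

231632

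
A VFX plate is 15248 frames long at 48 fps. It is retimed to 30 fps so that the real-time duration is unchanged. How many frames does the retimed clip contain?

9530 frames

Target frames = source frames × (target rate / source rate) = 15248 × (30)/(48) = 15248 × 5/8 = 9530.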